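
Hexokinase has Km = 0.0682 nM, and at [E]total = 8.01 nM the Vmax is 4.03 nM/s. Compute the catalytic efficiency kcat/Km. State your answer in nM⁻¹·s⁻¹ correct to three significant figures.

7.38 nM⁻¹·s⁻¹

kcat = Vmax/[E]total = 4.03/8.01 = 0.503 s⁻¹.
kcat/Km = 0.503/0.0682 = 7.38 nM⁻¹·s⁻¹.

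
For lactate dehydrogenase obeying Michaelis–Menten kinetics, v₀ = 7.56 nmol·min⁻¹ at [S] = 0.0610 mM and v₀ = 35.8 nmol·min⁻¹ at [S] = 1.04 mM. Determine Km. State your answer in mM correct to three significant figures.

0.315 mM

In reciprocal form, 1/v = (Km/Vmax)·(1/[S]) + 1/Vmax. The two points give (1/[S], 1/v) = (16.39, 0.1323) and (0.9615, 0.02793).
Slope = (0.1323 − 0.02793)/(16.39 − 0.9615) = 0.006761; intercept = 0.1323 − 0.006761×16.39 = 0.02143.
Vmax = 1/intercept = 46.7 nmol·min⁻¹; Km = slope × Vmax = 0.006761 × 46.7 = 0.315 mM.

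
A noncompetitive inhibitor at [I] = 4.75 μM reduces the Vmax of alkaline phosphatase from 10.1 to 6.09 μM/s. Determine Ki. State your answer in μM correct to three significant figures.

7.21 μM

Noncompetitive: Vmax,app = Vmax/α with α = 1 + [I]/Ki.
α = Vmax/Vmax,app = 10.1/6.09 = 1.658.
Since α = 1 + [I]/Ki, [I]/Ki = 1.658 − 1 = 0.6585 and Ki = 4.75/0.6585 = 7.21 μM.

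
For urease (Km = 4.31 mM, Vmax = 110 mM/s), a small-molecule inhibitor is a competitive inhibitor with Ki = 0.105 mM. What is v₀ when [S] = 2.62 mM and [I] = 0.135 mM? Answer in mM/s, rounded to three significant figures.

α = 1 + [I]/Ki = 1 + 0.135/0.105 = 2.286.
For a competitive inhibitor, Vmax is unchanged and the apparent Km becomes α·Km: Km,app = 9.85 mM, Vmax,app = 110 mM/s.
v = Vmax,app·[S]/(Km,app + [S]) = 110 × 2.62/(9.85 + 2.62) = 23.1 mM/s.

23.1 mM/s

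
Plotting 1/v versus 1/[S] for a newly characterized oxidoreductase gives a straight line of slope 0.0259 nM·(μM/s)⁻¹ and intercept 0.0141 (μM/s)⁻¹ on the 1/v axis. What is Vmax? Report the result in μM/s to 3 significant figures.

70.9 μM/s

The y-intercept of a Lineweaver–Burk plot equals 1/Vmax, so Vmax = 1/0.0141 = 70.9 μM/s.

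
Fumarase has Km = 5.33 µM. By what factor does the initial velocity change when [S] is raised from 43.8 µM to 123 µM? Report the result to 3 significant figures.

1.08

Since Vmax cancels, v₂/v₁ = [S]₂(Km+[S]₁) / [S]₁(Km+[S]₂).
= 123×(5.33+43.8) / (43.8×(5.33+123)) = 6043/5621 = 1.08.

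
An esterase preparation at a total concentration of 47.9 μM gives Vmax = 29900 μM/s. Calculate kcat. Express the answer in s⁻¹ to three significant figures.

624 s⁻¹

kcat = Vmax/[E]total = 29900 μM/s / 47.9 μM = 624 s⁻¹.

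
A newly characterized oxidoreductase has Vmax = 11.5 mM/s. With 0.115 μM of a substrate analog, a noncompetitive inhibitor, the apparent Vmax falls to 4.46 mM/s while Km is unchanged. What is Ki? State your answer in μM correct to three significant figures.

Noncompetitive: Vmax,app = Vmax/α with α = 1 + [I]/Ki.
α = Vmax/Vmax,app = 11.5/4.46 = 2.578.
Ki = [I]/(α − 1) = 0.115/1.578 = 0.0729 μM.

0.0729 μM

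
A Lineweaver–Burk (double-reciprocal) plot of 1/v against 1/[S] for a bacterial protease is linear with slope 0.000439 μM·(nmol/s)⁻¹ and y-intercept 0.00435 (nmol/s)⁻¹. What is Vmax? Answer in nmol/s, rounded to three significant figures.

230 nmol/s

The y-intercept of a Lineweaver–Burk plot equals 1/Vmax, so Vmax = 1/0.00435 = 230 nmol/s.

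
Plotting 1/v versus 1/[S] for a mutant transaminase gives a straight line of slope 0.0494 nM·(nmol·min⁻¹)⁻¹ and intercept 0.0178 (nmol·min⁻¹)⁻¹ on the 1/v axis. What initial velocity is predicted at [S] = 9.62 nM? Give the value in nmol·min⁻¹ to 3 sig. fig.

43.6 nmol·min⁻¹

The y-intercept is 1/Vmax, so Vmax = 1/0.0178 = 56.2 nmol·min⁻¹.
The slope is Km/Vmax, so Km = 0.0494 × 56.2 = 2.78 nM.
Then v = 56.2 × 9.62/(2.78 + 9.62) = 43.6 nmol·min⁻¹.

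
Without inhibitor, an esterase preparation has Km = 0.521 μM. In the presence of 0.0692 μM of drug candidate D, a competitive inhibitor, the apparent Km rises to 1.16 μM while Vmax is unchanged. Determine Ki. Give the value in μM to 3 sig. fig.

0.0564 μM

Competitive: Km,app = α·Km with α = 1 + [I]/Ki.
α = Km,app/Km = 1.16/0.521 = 2.226.
Ki = [I]/(α − 1) = 0.0692/1.226 = 0.0564 μM.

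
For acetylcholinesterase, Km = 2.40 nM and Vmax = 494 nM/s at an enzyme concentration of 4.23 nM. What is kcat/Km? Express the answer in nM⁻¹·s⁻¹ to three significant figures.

kcat = Vmax/[E]total = 494/4.23 = 117 s⁻¹.
kcat/Km = 117/2.40 = 48.7 nM⁻¹·s⁻¹.

48.7 nM⁻¹·s⁻¹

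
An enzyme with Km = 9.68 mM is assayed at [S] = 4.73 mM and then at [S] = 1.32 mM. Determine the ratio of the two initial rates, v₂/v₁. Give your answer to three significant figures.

0.366

The fractional saturations are [S]/(Km+[S]) = 4.73/14.41 = 0.3282 and 1.32/11.00 = 0.1200.
v₂/v₁ is just their ratio: 0.1200/0.3282 = 0.366.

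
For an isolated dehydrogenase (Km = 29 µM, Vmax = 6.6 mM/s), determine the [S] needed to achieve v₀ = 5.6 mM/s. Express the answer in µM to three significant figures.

Rearranging v = Vmax[S]/(Km+[S]) gives [S] = Km·v/(Vmax − v).
[S] = 29 × 5.6 / (6.6 − 5.6) = 162.4/1.000 = 162 µM.

162 µM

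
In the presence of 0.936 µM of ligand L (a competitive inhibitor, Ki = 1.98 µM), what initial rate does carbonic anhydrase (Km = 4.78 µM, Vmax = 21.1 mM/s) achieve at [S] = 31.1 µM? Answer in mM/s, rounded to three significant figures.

17.2 mM/s

α = 1 + [I]/Ki = 1 + 0.936/1.98 = 1.473.
For a competitive inhibitor, Vmax is unchanged and the apparent Km becomes α·Km: Km,app = 7.04 µM, Vmax,app = 21.1 mM/s.
v = Vmax,app·[S]/(Km,app + [S]) = 21.1 × 31.1/(7.04 + 31.1) = 17.2 mM/s.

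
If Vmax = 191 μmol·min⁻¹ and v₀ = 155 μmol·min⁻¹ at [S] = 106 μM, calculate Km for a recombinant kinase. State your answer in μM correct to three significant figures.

v/Vmax = 155/191 = 0.8115 = [S]/(Km+[S]).
So Km + [S] = [S]/0.8115 = 130.6 μM, giving Km = 130.6 − 106 = 24.6 μM.

24.6 μM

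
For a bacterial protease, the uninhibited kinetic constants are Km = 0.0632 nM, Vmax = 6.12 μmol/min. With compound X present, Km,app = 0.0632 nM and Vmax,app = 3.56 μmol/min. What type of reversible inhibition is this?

Vmax decreases (6.12 → 3.56 μmol/min) while Km is unchanged — pure noncompetitive inhibition.

noncompetitive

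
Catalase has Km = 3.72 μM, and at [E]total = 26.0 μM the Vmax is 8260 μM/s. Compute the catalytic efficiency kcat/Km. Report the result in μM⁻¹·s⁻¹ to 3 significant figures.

kcat = Vmax/[E]total = 8260/26.0 = 318 s⁻¹.
kcat/Km = 318/3.72 = 85.4 μM⁻¹·s⁻¹.

85.4 μM⁻¹·s⁻¹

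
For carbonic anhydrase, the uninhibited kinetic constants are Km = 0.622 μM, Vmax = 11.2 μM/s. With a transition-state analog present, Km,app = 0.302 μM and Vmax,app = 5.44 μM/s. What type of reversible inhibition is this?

Both Km and Vmax decrease by the same factor (~2.06-fold) — characteristic of uncompetitive inhibition.

uncompetitive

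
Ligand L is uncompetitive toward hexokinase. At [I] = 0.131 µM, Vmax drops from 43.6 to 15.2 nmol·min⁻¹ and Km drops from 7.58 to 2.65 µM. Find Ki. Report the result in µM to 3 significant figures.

0.0701 µM

Uncompetitive: Vmax,app = Vmax/α (and Km,app = Km/α) with α = 1 + [I]/Ki.
α = Vmax/Vmax,app = 43.6/15.2 = 2.868.
Since α = 1 + [I]/Ki, [I]/Ki = 2.868 − 1 = 1.868 and Ki = 0.131/1.868 = 0.0701 µM.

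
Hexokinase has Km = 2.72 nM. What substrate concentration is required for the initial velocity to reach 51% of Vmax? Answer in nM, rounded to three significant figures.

v/Vmax = [S]/(Km+[S]) = 0.51, so [S] = Km·0.51/(1 − 0.51) = 2.72 × 1.041.
[S] = 2.83 nM.

2.83 nM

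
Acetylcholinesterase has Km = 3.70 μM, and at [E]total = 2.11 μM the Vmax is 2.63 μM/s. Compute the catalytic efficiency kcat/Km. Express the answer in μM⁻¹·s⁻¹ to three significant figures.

0.337 μM⁻¹·s⁻¹

kcat = Vmax/[E]total = 2.63/2.11 = 1.25 s⁻¹.
kcat/Km = 1.25/3.70 = 0.337 μM⁻¹·s⁻¹.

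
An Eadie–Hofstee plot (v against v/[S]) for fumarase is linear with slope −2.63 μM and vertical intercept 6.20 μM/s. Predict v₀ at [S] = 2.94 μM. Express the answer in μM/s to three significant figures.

3.27 μM/s

In the Eadie–Hofstee form v = Vmax − Km·(v/[S]), the slope is −Km and the intercept is Vmax, so Km = 2.63 μM and Vmax = 6.20 μM/s.
v = 6.20 × 2.94/(2.63 + 2.94) = 3.27 μM/s.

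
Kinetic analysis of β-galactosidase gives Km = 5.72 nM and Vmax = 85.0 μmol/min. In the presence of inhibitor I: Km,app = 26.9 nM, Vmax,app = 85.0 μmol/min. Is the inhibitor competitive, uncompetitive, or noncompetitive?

competitive

Km increases (5.72 → 26.9 nM) while Vmax is unchanged — the hallmark of competitive inhibition.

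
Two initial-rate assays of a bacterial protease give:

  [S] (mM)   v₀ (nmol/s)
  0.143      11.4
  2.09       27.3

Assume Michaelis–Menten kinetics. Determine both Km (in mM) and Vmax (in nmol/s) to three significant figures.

Km = 0.239 mM; Vmax = 30.4 nmol/s

In reciprocal form, 1/v = (Km/Vmax)·(1/[S]) + 1/Vmax. The two points give (1/[S], 1/v) = (6.993, 0.08772) and (0.4785, 0.03663).
Slope = (0.08772 − 0.03663)/(6.993 − 0.4785) = 0.007842; intercept = 0.08772 − 0.007842×6.993 = 0.03288.
Vmax = 1/intercept = 30.4 nmol/s; Km = slope × Vmax = 0.007842 × 30.4 = 0.239 mM.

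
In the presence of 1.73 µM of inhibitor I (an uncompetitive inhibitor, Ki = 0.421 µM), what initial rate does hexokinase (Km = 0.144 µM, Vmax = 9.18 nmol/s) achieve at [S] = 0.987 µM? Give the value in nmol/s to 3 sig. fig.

1.75 nmol/s

With α = 1 + [I]/Ki = 1 + 1.73/0.421 = 5.109, the uncompetitive rate law is v = (Vmax/α)·[S] / (Km/α + [S]).
v = (9.18/5.109)×0.987 / (0.144/5.109 + 0.987) = 1.773/1.015 = 1.75 nmol/s.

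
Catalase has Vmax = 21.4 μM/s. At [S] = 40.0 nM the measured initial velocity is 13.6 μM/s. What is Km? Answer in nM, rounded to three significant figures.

22.9 nM

v/Vmax = 13.6/21.4 = 0.6355 = [S]/(Km+[S]).
So Km + [S] = [S]/0.6355 = 62.94 nM, giving Km = 62.94 − 40.0 = 22.9 nM.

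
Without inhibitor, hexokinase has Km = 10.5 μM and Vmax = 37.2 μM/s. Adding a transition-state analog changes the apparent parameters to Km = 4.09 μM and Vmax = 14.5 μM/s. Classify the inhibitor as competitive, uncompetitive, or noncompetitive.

Both Km and Vmax decrease by the same factor (~2.57-fold) — characteristic of uncompetitive inhibition.

uncompetitive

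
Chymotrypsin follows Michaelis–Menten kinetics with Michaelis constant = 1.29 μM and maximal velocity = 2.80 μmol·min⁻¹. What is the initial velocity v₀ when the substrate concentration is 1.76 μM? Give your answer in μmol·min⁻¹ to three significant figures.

[S]/(Km+[S]) = 1.76/3.050 = 0.5770, the fractional saturation.
v = 0.5770 × Vmax = 0.5770 × 2.80 = 1.62 μmol·min⁻¹.

1.62 μmol·min⁻¹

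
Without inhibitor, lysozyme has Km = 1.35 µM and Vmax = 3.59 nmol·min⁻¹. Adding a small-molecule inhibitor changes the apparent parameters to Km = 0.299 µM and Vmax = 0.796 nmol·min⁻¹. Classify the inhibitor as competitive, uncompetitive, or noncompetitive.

uncompetitive

Both Km and Vmax decrease by the same factor (~4.51-fold) — characteristic of uncompetitive inhibition.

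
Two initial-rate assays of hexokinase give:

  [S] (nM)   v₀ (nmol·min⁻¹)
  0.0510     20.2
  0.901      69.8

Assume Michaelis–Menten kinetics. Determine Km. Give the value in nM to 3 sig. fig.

0.156 nM

In reciprocal form, 1/v = (Km/Vmax)·(1/[S]) + 1/Vmax. The two points give (1/[S], 1/v) = (19.61, 0.04950) and (1.110, 0.01433).
Slope = (0.04950 − 0.01433)/(19.61 − 1.110) = 0.001902; intercept = 0.04950 − 0.001902×19.61 = 0.01222.
Vmax = 1/intercept = 81.9 nmol·min⁻¹; Km = slope × Vmax = 0.001902 × 81.9 = 0.156 nM.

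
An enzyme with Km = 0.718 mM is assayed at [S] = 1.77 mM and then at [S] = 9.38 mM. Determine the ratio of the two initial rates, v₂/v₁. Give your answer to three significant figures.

1.31

Since Vmax cancels, v₂/v₁ = [S]₂(Km+[S]₁) / [S]₁(Km+[S]₂).
= 9.38×(0.718+1.77) / (1.77×(0.718+9.38)) = 23.34/17.87 = 1.31.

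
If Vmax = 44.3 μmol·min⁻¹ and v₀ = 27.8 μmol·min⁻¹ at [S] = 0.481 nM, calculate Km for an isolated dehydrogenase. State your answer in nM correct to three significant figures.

0.285 nM

From v = Vmax[S]/(Km+[S]), Km = [S](Vmax − v)/v.
Km = 0.481 × (44.3 − 27.8) / 27.8 = 7.936/27.8 = 0.285 nM.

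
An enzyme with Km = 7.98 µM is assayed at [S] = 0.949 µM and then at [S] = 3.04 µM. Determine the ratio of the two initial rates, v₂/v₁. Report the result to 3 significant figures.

The fractional saturations are [S]/(Km+[S]) = 0.949/8.929 = 0.1063 and 3.04/11.02 = 0.2759.
v₂/v₁ is just their ratio: 0.2759/0.1063 = 2.60.

2.60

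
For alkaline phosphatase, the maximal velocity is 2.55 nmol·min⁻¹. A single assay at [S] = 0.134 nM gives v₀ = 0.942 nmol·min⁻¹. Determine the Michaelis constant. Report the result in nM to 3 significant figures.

v/Vmax = 0.942/2.55 = 0.3694 = [S]/(Km+[S]).
So Km + [S] = [S]/0.3694 = 0.3627 nM, giving Km = 0.3627 − 0.134 = 0.229 nM.

0.229 nM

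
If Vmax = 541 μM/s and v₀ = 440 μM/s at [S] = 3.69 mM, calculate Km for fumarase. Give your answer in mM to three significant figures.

0.847 mM

From v = Vmax[S]/(Km+[S]), Km = [S](Vmax − v)/v.
Km = 3.69 × (541 − 440) / 440 = 372.7/440 = 0.847 mM.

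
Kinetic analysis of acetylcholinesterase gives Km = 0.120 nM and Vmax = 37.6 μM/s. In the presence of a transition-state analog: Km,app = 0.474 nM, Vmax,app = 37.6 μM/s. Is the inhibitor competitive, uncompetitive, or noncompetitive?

Km increases (0.120 → 0.474 nM) while Vmax is unchanged — the hallmark of competitive inhibition.

competitive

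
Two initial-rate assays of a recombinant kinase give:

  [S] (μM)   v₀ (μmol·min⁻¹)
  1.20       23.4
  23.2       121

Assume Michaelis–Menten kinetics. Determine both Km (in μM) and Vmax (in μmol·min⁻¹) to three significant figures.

Km = 6.83 μM; Vmax = 157 μmol·min⁻¹

In reciprocal form, 1/v = (Km/Vmax)·(1/[S]) + 1/Vmax. The two points give (1/[S], 1/v) = (0.8333, 0.04274) and (0.04310, 0.008264).
Slope = (0.04274 − 0.008264)/(0.8333 − 0.04310) = 0.04362; intercept = 0.04274 − 0.04362×0.8333 = 0.006384.
Vmax = 1/intercept = 157 μmol·min⁻¹; Km = slope × Vmax = 0.04362 × 157 = 6.83 μM.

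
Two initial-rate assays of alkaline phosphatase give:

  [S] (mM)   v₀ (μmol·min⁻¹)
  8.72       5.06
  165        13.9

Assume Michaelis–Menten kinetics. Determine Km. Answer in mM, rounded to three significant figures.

In reciprocal form, 1/v = (Km/Vmax)·(1/[S]) + 1/Vmax. The two points give (1/[S], 1/v) = (0.1147, 0.1976) and (0.006061, 0.07194).
Slope = (0.1976 − 0.07194)/(0.1147 − 0.006061) = 1.157; intercept = 0.1976 − 1.157×0.1147 = 0.06493.
Vmax = 1/intercept = 15.4 μmol·min⁻¹; Km = slope × Vmax = 1.157 × 15.4 = 17.8 mM.

17.8 mM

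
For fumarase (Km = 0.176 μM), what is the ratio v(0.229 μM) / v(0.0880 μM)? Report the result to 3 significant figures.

The fractional saturations are [S]/(Km+[S]) = 0.0880/0.2640 = 0.3333 and 0.229/0.4050 = 0.5654.
v₂/v₁ is just their ratio: 0.5654/0.3333 = 1.70.

1.70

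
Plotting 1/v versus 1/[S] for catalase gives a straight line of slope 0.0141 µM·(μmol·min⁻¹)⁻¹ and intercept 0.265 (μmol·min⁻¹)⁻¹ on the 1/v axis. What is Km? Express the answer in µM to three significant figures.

y-intercept = 1/Vmax ⇒ Vmax = 3.77 μmol·min⁻¹; slope = Km/Vmax ⇒ Km = slope × Vmax.
Km = 0.0141 × 3.77 = 0.0532 µM.

0.0532 µM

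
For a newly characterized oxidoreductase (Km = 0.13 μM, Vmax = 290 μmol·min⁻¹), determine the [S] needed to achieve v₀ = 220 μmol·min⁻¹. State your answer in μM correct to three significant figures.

The required fractional saturation is v/Vmax = 220/290 = 0.7586.
Then [S]/(Km+[S]) = 0.7586 ⇒ [S] = 0.13 × 0.7586/(1 − 0.7586) = 0.409 μM.

0.409 μM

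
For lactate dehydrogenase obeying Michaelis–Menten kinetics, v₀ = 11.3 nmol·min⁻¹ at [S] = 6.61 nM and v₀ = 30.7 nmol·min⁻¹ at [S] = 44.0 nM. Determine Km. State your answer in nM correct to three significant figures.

From v = Vmax[S]/(Km+[S]), each point gives Vmax = v(Km+[S])/[S].
Equating: 11.3(Km+6.61)/6.61 = 30.7(Km+44.0)/44.0.
1.710·Km + 11.3 = 0.6977·Km + 30.7, so (1.710 − 0.6977)·Km = 30.7 − 11.3.
Km = 19.40/1.012 = 19.2 nM; then Vmax = 11.3(19.2+6.61)/6.61 = 44.1 nmol·min⁻¹.

19.2 nM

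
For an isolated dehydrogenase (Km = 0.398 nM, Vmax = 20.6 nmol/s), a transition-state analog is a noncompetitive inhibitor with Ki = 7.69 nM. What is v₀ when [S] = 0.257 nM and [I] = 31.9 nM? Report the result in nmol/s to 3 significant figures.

1.57 nmol/s

With α = 1 + [I]/Ki = 1 + 31.9/7.69 = 5.148, the noncompetitive rate law is v = (Vmax/α)·[S] / (Km + [S]).
v = (20.6/5.148)×0.257 / (0.398 + 0.257) = 1.028/0.6550 = 1.57 nmol/s.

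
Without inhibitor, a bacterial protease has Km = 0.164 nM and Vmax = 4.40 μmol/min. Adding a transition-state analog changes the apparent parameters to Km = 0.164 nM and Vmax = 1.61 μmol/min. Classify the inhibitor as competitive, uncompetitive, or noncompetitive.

noncompetitive

Vmax decreases (4.40 → 1.61 μmol/min) while Km is unchanged — pure noncompetitive inhibition.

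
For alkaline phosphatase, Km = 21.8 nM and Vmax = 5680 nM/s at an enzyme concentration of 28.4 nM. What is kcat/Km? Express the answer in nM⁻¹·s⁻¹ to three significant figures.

kcat = Vmax/[E]total = 5680/28.4 = 200 s⁻¹.
kcat/Km = 200/21.8 = 9.17 nM⁻¹·s⁻¹.

9.17 nM⁻¹·s⁻¹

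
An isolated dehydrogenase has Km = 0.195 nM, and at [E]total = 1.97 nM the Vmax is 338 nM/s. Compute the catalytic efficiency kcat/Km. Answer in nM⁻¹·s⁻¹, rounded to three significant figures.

880 nM⁻¹·s⁻¹

kcat = Vmax/[E]total = 338/1.97 = 172 s⁻¹.
kcat/Km = 172/0.195 = 880 nM⁻¹·s⁻¹.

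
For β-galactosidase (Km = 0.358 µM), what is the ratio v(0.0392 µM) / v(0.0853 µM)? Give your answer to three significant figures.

The fractional saturations are [S]/(Km+[S]) = 0.0853/0.4433 = 0.1924 and 0.0392/0.3972 = 0.09869.
v₂/v₁ is just their ratio: 0.09869/0.1924 = 0.513.

0.513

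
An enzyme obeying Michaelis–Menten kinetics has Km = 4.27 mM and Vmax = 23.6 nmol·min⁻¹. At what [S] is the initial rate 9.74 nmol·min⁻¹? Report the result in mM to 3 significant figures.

Rearranging v = Vmax[S]/(Km+[S]) gives [S] = Km·v/(Vmax − v).
[S] = 4.27 × 9.74 / (23.6 − 9.74) = 41.59/13.86 = 3.00 mM.

3.00 mM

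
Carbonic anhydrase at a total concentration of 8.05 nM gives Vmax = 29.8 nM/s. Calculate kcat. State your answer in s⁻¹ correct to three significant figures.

kcat = Vmax/[E]total = 29.8 nM/s / 8.05 nM = 3.70 s⁻¹.

3.70 s⁻¹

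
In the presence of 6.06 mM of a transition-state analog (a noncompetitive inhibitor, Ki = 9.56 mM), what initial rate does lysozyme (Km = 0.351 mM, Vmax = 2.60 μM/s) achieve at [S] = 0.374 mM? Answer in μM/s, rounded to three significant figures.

0.821 μM/s

With α = 1 + [I]/Ki = 1 + 6.06/9.56 = 1.634, the noncompetitive rate law is v = (Vmax/α)·[S] / (Km + [S]).
v = (2.60/1.634)×0.374 / (0.351 + 0.374) = 0.5951/0.7250 = 0.821 μM/s.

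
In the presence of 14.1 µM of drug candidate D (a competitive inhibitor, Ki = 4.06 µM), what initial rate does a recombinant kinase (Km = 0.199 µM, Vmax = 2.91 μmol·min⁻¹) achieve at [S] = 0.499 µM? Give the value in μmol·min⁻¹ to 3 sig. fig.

1.05 μmol·min⁻¹

α = 1 + [I]/Ki = 1 + 14.1/4.06 = 4.473.
For a competitive inhibitor, Vmax is unchanged and the apparent Km becomes α·Km: Km,app = 0.890 µM, Vmax,app = 2.91 μmol·min⁻¹.
v = Vmax,app·[S]/(Km,app + [S]) = 2.91 × 0.499/(0.890 + 0.499) = 1.05 μmol·min⁻¹.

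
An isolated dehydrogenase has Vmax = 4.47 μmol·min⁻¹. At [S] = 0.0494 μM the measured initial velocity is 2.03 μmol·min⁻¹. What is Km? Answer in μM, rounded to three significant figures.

v/Vmax = 2.03/4.47 = 0.4541 = [S]/(Km+[S]).
So Km + [S] = [S]/0.4541 = 0.1088 μM, giving Km = 0.1088 − 0.0494 = 0.0594 μM.

0.0594 μM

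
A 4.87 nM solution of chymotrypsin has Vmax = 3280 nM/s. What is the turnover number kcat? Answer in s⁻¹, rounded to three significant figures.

kcat = Vmax/[E]total = 3280 nM/s / 4.87 nM = 674 s⁻¹.

674 s⁻¹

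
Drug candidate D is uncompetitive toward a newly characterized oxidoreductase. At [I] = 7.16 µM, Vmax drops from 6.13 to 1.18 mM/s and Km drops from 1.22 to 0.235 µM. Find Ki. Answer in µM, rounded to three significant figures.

1.71 µM

Uncompetitive: Vmax,app = Vmax/α (and Km,app = Km/α) with α = 1 + [I]/Ki.
α = Vmax/Vmax,app = 6.13/1.18 = 5.195.
Since α = 1 + [I]/Ki, [I]/Ki = 5.195 − 1 = 4.195 and Ki = 7.16/4.195 = 1.71 µM.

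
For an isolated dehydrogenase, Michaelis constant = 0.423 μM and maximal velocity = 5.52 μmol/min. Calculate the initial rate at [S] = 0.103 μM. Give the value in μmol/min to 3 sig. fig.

1.08 μmol/min

v = Vmax·[S]/(Km + [S]) = 5.52 × 0.103 / (0.423 + 0.103)
  = 0.5686 / 0.5260 = 1.08 μmol/min.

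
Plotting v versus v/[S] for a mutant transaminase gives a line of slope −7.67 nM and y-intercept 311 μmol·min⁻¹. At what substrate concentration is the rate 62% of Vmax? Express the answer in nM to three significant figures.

The Eadie–Hofstee slope gives Km = 7.67 nM (slope = −Km).
v/Vmax = [S]/(Km+[S]) = 0.62 ⇒ [S] = Km·0.62/(1−0.62) = 7.67 × 1.632 = 12.5 nM.

12.5 nM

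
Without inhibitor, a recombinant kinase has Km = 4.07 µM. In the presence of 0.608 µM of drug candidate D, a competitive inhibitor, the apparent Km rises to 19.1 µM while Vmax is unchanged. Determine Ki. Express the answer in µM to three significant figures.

Competitive: Km,app = α·Km with α = 1 + [I]/Ki.
α = Km,app/Km = 19.1/4.07 = 4.693.
Ki = [I]/(α − 1) = 0.608/3.693 = 0.165 µM.

0.165 µM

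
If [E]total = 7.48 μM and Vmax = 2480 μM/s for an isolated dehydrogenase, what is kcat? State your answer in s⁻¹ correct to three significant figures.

332 s⁻¹

kcat = Vmax/[E]total = 2480 μM/s / 7.48 μM = 332 s⁻¹.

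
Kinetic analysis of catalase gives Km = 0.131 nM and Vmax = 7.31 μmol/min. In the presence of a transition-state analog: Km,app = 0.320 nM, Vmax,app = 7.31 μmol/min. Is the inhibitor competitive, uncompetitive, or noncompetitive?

competitive

Km increases (0.131 → 0.320 nM) while Vmax is unchanged — the hallmark of competitive inhibition.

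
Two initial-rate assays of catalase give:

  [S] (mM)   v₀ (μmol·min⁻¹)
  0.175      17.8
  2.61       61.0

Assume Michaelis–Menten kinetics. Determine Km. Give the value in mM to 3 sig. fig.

0.551 mM

From v = Vmax[S]/(Km+[S]), each point gives Vmax = v(Km+[S])/[S].
Equating: 17.8(Km+0.175)/0.175 = 61.0(Km+2.61)/2.61.
101.7·Km + 17.8 = 23.37·Km + 61.0, so (101.7 − 23.37)·Km = 61.0 − 17.8.
Km = 43.20/78.34 = 0.551 mM; then Vmax = 17.8(0.551+0.175)/0.175 = 73.9 μmol·min⁻¹.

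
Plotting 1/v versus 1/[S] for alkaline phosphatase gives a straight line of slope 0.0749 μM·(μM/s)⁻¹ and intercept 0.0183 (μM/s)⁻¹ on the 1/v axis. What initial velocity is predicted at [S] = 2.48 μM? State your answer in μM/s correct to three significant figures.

The y-intercept is 1/Vmax, so Vmax = 1/0.0183 = 54.6 μM/s.
The slope is Km/Vmax, so Km = 0.0749 × 54.6 = 4.09 μM.
Then v = 54.6 × 2.48/(4.09 + 2.48) = 20.6 μM/s.

20.6 μM/s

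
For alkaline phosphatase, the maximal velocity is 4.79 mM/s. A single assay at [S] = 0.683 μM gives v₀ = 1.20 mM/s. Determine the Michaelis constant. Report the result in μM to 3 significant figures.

From v = Vmax[S]/(Km+[S]), Km = [S](Vmax − v)/v.
Km = 0.683 × (4.79 − 1.20) / 1.20 = 2.452/1.20 = 2.04 μM.

2.04 μM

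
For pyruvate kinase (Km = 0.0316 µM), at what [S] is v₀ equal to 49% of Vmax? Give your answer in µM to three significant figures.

0.0304 µM

v/Vmax = [S]/(Km+[S]) = 0.49, so [S] = Km·0.49/(1 − 0.49) = 0.0316 × 0.9608.
[S] = 0.0304 µM.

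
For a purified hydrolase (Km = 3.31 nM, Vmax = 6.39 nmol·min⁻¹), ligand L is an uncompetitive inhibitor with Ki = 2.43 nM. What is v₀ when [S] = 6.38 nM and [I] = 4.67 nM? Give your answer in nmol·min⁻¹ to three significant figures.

With α = 1 + [I]/Ki = 1 + 4.67/2.43 = 2.922, the uncompetitive rate law is v = (Vmax/α)·[S] / (Km/α + [S]).
v = (6.39/2.922)×6.38 / (3.31/2.922 + 6.38) = 13.95/7.513 = 1.86 nmol·min⁻¹.

1.86 nmol·min⁻¹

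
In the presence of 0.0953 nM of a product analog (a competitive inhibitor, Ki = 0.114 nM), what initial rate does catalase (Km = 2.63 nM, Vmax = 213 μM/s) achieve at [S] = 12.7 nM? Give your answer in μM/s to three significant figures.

154 μM/s

With α = 1 + [I]/Ki = 1 + 0.0953/0.114 = 1.836, the competitive rate law is v = Vmax[S] / (αKm + [S]).
v = 213×12.7 / (1.836×2.63 + 12.7) = 2705/17.53 = 154 μM/s.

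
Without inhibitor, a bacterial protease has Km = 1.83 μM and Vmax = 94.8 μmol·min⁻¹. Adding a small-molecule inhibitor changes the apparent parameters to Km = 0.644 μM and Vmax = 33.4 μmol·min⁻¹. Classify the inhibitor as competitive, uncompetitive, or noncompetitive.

Both Km and Vmax decrease by the same factor (~2.84-fold) — characteristic of uncompetitive inhibition.

uncompetitive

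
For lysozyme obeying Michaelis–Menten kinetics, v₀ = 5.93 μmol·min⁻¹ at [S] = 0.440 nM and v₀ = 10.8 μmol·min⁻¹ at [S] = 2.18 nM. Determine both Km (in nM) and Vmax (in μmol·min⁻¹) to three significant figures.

From v = Vmax[S]/(Km+[S]), each point gives Vmax = v(Km+[S])/[S].
Equating: 5.93(Km+0.440)/0.440 = 10.8(Km+2.18)/2.18.
13.48·Km + 5.93 = 4.954·Km + 10.8, so (13.48 − 4.954)·Km = 10.8 − 5.93.
Km = 4.870/8.523 = 0.571 nM; then Vmax = 5.93(0.571+0.440)/0.440 = 13.6 μmol·min⁻¹.

Km = 0.571 nM; Vmax = 13.6 μmol·min⁻¹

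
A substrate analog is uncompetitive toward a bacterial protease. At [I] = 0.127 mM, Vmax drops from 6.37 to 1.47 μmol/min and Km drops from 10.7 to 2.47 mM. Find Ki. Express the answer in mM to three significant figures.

0.0381 mM

Uncompetitive: Vmax,app = Vmax/α (and Km,app = Km/α) with α = 1 + [I]/Ki.
α = Vmax/Vmax,app = 6.37/1.47 = 4.333.
Since α = 1 + [I]/Ki, [I]/Ki = 4.333 − 1 = 3.333 and Ki = 0.127/3.333 = 0.0381 mM.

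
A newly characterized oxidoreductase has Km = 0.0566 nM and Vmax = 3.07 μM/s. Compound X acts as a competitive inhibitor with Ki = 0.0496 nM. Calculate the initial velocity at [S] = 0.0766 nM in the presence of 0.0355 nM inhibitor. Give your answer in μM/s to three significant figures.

1.35 μM/s

α = 1 + [I]/Ki = 1 + 0.0355/0.0496 = 1.716.
For a competitive inhibitor, Vmax is unchanged and the apparent Km becomes α·Km: Km,app = 0.0971 nM, Vmax,app = 3.07 μM/s.
v = Vmax,app·[S]/(Km,app + [S]) = 3.07 × 0.0766/(0.0971 + 0.0766) = 1.35 μM/s.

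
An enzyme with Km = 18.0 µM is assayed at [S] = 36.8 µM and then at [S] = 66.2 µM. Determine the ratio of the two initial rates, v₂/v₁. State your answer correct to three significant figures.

1.17

Since Vmax cancels, v₂/v₁ = [S]₂(Km+[S]₁) / [S]₁(Km+[S]₂).
= 66.2×(18.0+36.8) / (36.8×(18.0+66.2)) = 3628/3099 = 1.17.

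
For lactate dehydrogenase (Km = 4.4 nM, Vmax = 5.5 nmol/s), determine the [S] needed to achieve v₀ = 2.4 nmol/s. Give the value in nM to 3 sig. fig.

The required fractional saturation is v/Vmax = 2.4/5.5 = 0.4364.
Then [S]/(Km+[S]) = 0.4364 ⇒ [S] = 4.4 × 0.4364/(1 − 0.4364) = 3.41 nM.

3.41 nM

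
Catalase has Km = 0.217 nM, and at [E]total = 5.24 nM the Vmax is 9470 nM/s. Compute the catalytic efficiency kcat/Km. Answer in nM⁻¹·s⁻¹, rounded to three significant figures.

8330 nM⁻¹·s⁻¹

kcat = Vmax/[E]total = 9470/5.24 = 1810 s⁻¹.
kcat/Km = 1810/0.217 = 8330 nM⁻¹·s⁻¹.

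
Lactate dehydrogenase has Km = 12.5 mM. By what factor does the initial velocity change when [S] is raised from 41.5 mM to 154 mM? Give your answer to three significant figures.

The fractional saturations are [S]/(Km+[S]) = 41.5/54.00 = 0.7685 and 154/166.5 = 0.9249.
v₂/v₁ is just their ratio: 0.9249/0.7685 = 1.20.

1.20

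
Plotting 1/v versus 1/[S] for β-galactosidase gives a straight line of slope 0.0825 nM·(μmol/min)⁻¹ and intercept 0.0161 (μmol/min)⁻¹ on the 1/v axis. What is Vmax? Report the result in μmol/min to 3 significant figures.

The y-intercept of a Lineweaver–Burk plot equals 1/Vmax, so Vmax = 1/0.0161 = 62.1 μmol/min.

62.1 μmol/min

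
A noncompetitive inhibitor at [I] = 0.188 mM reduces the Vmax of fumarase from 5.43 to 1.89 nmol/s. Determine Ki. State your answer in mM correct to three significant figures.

Noncompetitive: Vmax,app = Vmax/α with α = 1 + [I]/Ki.
α = Vmax/Vmax,app = 5.43/1.89 = 2.873.
Ki = [I]/(α − 1) = 0.188/1.873 = 0.100 mM.

0.100 mM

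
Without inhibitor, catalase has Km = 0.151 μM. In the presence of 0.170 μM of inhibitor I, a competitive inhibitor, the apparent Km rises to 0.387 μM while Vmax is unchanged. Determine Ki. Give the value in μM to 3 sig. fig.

Competitive: Km,app = α·Km with α = 1 + [I]/Ki.
α = Km,app/Km = 0.387/0.151 = 2.563.
Ki = [I]/(α − 1) = 0.170/1.563 = 0.109 μM.

0.109 μM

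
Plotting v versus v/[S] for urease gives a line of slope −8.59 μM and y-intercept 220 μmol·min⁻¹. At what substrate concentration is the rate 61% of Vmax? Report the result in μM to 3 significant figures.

13.4 μM

The Eadie–Hofstee slope gives Km = 8.59 μM (slope = −Km).
v/Vmax = [S]/(Km+[S]) = 0.61 ⇒ [S] = Km·0.61/(1−0.61) = 8.59 × 1.564 = 13.4 μM.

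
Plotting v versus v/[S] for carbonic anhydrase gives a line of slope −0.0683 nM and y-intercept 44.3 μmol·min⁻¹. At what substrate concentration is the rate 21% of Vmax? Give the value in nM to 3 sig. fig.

0.0182 nM

The Eadie–Hofstee slope gives Km = 0.0683 nM (slope = −Km).
v/Vmax = [S]/(Km+[S]) = 0.21 ⇒ [S] = Km·0.21/(1−0.21) = 0.0683 × 0.2658 = 0.0182 nM.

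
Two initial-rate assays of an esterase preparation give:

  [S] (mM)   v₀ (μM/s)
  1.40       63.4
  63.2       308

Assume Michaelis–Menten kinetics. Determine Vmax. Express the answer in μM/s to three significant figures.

337 μM/s

In reciprocal form, 1/v = (Km/Vmax)·(1/[S]) + 1/Vmax. The two points give (1/[S], 1/v) = (0.7143, 0.01577) and (0.01582, 0.003247).
Slope = (0.01577 − 0.003247)/(0.7143 − 0.01582) = 0.01793; intercept = 0.01577 − 0.01793×0.7143 = 0.002963.
Vmax = 1/intercept = 337 μM/s; Km = slope × Vmax = 0.01793 × 337 = 6.05 mM.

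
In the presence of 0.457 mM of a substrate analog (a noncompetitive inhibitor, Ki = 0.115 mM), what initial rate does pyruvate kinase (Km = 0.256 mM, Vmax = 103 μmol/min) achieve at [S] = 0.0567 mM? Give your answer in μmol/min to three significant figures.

α = 1 + [I]/Ki = 1 + 0.457/0.115 = 4.974.
For a noncompetitive inhibitor, Vmax is reduced to Vmax/α while Km is unchanged: Km,app = 0.256 mM, Vmax,app = 20.7 μmol/min.
v = Vmax,app·[S]/(Km,app + [S]) = 20.7 × 0.0567/(0.256 + 0.0567) = 3.75 μmol/min.

3.75 μmol/min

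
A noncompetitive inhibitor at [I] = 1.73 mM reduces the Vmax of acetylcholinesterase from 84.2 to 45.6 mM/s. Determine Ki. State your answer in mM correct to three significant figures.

Noncompetitive: Vmax,app = Vmax/α with α = 1 + [I]/Ki.
α = Vmax/Vmax,app = 84.2/45.6 = 1.846.
Ki = [I]/(α − 1) = 1.73/0.8465 = 2.04 mM.

2.04 mM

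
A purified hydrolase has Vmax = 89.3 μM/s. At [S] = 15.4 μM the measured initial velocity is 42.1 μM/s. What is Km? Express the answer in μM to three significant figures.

17.3 μM

v/Vmax = 42.1/89.3 = 0.4714 = [S]/(Km+[S]).
So Km + [S] = [S]/0.4714 = 32.67 μM, giving Km = 32.67 − 15.4 = 17.3 μM.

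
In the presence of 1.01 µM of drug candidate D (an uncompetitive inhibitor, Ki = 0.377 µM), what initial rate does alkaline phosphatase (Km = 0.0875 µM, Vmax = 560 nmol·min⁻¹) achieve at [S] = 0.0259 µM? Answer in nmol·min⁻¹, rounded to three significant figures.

79.3 nmol·min⁻¹

α = 1 + [I]/Ki = 1 + 1.01/0.377 = 3.679.
For an uncompetitive inhibitor, both parameters are divided by α, giving Vmax/α and Km/α: Km,app = 0.0238 µM, Vmax,app = 152 nmol·min⁻¹.
v = Vmax,app·[S]/(Km,app + [S]) = 152 × 0.0259/(0.0238 + 0.0259) = 79.3 nmol·min⁻¹.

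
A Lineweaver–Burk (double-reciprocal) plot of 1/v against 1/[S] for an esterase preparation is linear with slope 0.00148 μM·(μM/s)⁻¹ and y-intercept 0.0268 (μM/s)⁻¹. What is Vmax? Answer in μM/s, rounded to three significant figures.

37.3 μM/s

The y-intercept of a Lineweaver–Burk plot equals 1/Vmax, so Vmax = 1/0.0268 = 37.3 μM/s.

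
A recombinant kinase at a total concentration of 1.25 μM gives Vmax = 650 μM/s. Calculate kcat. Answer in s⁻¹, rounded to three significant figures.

520 s⁻¹

kcat = Vmax/[E]total = 650 μM/s / 1.25 μM = 520 s⁻¹.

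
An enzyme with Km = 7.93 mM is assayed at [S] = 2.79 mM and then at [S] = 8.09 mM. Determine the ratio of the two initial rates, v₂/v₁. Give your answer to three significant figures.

Since Vmax cancels, v₂/v₁ = [S]₂(Km+[S]₁) / [S]₁(Km+[S]₂).
= 8.09×(7.93+2.79) / (2.79×(7.93+8.09)) = 86.72/44.70 = 1.94.

1.94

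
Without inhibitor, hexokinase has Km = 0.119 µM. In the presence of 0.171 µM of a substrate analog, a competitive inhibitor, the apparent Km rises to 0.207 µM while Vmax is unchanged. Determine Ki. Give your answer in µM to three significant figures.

0.231 µM

Competitive: Km,app = α·Km with α = 1 + [I]/Ki.
α = Km,app/Km = 0.207/0.119 = 1.739.
Ki = [I]/(α − 1) = 0.171/0.7395 = 0.231 µM.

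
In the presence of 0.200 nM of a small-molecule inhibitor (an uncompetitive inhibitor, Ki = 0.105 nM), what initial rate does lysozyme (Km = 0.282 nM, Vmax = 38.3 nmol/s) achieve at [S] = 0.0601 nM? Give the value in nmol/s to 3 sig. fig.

5.04 nmol/s

With α = 1 + [I]/Ki = 1 + 0.200/0.105 = 2.905, the uncompetitive rate law is v = (Vmax/α)·[S] / (Km/α + [S]).
v = (38.3/2.905)×0.0601 / (0.282/2.905 + 0.0601) = 0.7924/0.1572 = 5.04 nmol/s.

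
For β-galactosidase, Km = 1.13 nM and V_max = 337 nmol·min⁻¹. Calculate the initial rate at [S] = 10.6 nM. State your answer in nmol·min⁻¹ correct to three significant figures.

[S]/(Km+[S]) = 10.6/11.73 = 0.9037, the fractional saturation.
v = 0.9037 × Vmax = 0.9037 × 337 = 305 nmol·min⁻¹.

305 nmol·min⁻¹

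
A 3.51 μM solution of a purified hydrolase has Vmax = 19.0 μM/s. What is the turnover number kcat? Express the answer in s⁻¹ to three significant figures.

5.41 s⁻¹

kcat = Vmax/[E]total = 19.0 μM/s / 3.51 μM = 5.41 s⁻¹.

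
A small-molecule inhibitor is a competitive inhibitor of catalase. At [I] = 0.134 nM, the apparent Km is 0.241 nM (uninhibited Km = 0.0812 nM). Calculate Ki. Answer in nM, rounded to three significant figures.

0.0681 nM

Competitive: Km,app = α·Km with α = 1 + [I]/Ki.
α = Km,app/Km = 0.241/0.0812 = 2.968.
Since α = 1 + [I]/Ki, [I]/Ki = 2.968 − 1 = 1.968 and Ki = 0.134/1.968 = 0.0681 nM.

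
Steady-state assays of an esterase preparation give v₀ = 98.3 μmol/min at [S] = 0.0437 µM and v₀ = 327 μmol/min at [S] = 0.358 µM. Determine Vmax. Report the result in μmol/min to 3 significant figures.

In reciprocal form, 1/v = (Km/Vmax)·(1/[S]) + 1/Vmax. The two points give (1/[S], 1/v) = (22.88, 0.01017) and (2.793, 0.003058).
Slope = (0.01017 − 0.003058)/(22.88 − 2.793) = 0.0003541; intercept = 0.01017 − 0.0003541×22.88 = 0.002069.
Vmax = 1/intercept = 483 μmol/min; Km = slope × Vmax = 0.0003541 × 483 = 0.171 µM.

483 μmol/min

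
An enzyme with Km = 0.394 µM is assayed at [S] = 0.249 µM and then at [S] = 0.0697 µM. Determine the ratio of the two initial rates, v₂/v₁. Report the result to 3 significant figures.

Since Vmax cancels, v₂/v₁ = [S]₂(Km+[S]₁) / [S]₁(Km+[S]₂).
= 0.0697×(0.394+0.249) / (0.249×(0.394+0.0697)) = 0.04482/0.1155 = 0.388.

0.388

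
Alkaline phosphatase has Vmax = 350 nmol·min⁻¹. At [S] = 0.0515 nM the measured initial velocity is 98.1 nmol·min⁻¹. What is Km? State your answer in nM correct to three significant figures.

From v = Vmax[S]/(Km+[S]), Km = [S](Vmax − v)/v.
Km = 0.0515 × (350 − 98.1) / 98.1 = 12.97/98.1 = 0.132 nM.

0.132 nM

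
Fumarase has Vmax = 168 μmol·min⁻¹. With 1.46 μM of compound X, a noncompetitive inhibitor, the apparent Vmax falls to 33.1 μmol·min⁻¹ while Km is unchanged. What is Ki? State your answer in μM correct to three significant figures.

Noncompetitive: Vmax,app = Vmax/α with α = 1 + [I]/Ki.
α = Vmax/Vmax,app = 168/33.1 = 5.076.
Since α = 1 + [I]/Ki, [I]/Ki = 5.076 − 1 = 4.076 and Ki = 1.46/4.076 = 0.358 μM.

0.358 μM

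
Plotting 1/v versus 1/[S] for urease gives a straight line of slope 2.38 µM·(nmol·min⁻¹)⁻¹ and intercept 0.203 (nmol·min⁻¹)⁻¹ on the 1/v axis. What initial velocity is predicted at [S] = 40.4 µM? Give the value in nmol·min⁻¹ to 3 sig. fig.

3.82 nmol·min⁻¹

The y-intercept is 1/Vmax, so Vmax = 1/0.203 = 4.93 nmol·min⁻¹.
The slope is Km/Vmax, so Km = 2.38 × 4.93 = 11.7 µM.
Then v = 4.93 × 40.4/(11.7 + 40.4) = 3.82 nmol·min⁻¹.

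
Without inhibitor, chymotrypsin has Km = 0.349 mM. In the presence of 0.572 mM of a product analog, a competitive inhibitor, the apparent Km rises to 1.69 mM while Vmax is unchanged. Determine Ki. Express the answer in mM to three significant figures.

0.149 mM

Competitive: Km,app = α·Km with α = 1 + [I]/Ki.
α = Km,app/Km = 1.69/0.349 = 4.842.
Ki = [I]/(α − 1) = 0.572/3.842 = 0.149 mM.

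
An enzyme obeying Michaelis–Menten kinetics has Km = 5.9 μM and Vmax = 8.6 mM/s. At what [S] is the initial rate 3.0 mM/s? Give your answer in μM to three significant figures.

Rearranging v = Vmax[S]/(Km+[S]) gives [S] = Km·v/(Vmax − v).
[S] = 5.9 × 3.0 / (8.6 − 3.0) = 17.70/5.600 = 3.16 μM.

3.16 μM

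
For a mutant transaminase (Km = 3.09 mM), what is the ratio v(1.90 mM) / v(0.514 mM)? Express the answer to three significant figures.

2.67

The fractional saturations are [S]/(Km+[S]) = 0.514/3.604 = 0.1426 and 1.90/4.990 = 0.3808.
v₂/v₁ is just their ratio: 0.3808/0.1426 = 2.67.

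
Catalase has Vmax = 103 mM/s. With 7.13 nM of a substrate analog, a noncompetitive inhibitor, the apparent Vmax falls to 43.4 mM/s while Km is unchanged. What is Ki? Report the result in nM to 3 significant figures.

Noncompetitive: Vmax,app = Vmax/α with α = 1 + [I]/Ki.
α = Vmax/Vmax,app = 103/43.4 = 2.373.
Ki = [I]/(α − 1) = 7.13/1.373 = 5.19 nM.

5.19 nM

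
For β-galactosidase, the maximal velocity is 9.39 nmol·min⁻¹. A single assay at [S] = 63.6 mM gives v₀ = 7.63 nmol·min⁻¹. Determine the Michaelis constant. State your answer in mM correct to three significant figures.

v/Vmax = 7.63/9.39 = 0.8126 = [S]/(Km+[S]).
So Km + [S] = [S]/0.8126 = 78.27 mM, giving Km = 78.27 − 63.6 = 14.7 mM.

14.7 mM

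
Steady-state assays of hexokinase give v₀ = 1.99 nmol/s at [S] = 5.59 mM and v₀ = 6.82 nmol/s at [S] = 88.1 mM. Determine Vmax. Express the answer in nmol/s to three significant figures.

8.16 nmol/s

In reciprocal form, 1/v = (Km/Vmax)·(1/[S]) + 1/Vmax. The two points give (1/[S], 1/v) = (0.1789, 0.5025) and (0.01135, 0.1466).
Slope = (0.5025 − 0.1466)/(0.1789 − 0.01135) = 2.124; intercept = 0.5025 − 2.124×0.1789 = 0.1225.
Vmax = 1/intercept = 8.16 nmol/s; Km = slope × Vmax = 2.124 × 8.16 = 17.3 mM.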